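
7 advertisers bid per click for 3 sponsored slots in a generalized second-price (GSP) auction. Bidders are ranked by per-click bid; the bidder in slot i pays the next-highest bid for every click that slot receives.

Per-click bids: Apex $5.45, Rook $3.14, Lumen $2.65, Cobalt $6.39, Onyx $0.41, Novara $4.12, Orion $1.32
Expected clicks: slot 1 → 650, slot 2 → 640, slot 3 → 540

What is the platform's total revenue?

Ranked by bid: $6.39 (Cobalt) > $5.45 (Apex) > $4.12 (Novara) > $3.14 (Rook) > …
Slot 1: Cobalt pays $5.45 × 650 = $3542.50
Slot 2: Apex pays $4.12 × 640 = $2636.80
Slot 3: Novara pays $3.14 × 540 = $1695.60
Total = $7874.90

Total revenue: $7874.90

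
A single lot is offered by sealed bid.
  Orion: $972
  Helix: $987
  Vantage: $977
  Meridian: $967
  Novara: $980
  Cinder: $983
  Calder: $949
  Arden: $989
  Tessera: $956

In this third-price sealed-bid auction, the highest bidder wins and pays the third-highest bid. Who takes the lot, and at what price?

Third-price sealed-bid auction: the highest bidder wins and pays the third-highest bid.
Sorting bids: 989 (Arden) > 987 (Helix) > 983 (Cinder) > 980 (Novara) > 977 (Vantage) > 972 (Orion) > …
Arden is highest; pays the third-highest bid, $983.

Arden pays $983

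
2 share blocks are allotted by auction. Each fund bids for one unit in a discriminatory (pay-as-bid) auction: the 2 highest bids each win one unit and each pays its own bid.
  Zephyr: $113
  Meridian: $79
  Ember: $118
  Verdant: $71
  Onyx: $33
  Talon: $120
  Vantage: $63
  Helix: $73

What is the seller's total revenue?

Sorting: 120 (Talon), 118 (Ember), 113 (Zephyr), 79 (Meridian), …
Winners (2 units): Talon, Ember.
Total revenue = 120 + 118 = $238.

Total revenue: $238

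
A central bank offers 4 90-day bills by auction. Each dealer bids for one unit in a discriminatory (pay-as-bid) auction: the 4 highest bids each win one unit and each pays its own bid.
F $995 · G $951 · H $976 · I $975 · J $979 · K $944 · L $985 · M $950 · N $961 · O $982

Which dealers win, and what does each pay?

Bids ranked high→low: 995 (F), 985 (L), 982 (O), 979 (J), 976 (H), 975 (I), …
The 4 highest are F, L, O, J.
Each winner pays its own bid: F $995, L $985, O $982, J $979.

F $995, L $985, O $982, J $979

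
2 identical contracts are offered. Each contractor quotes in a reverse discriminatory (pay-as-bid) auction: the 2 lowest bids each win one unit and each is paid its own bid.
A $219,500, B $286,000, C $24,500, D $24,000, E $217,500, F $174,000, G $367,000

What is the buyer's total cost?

Sorting: 24,000 (D), 24,500 (C), 174,000 (F), 217,500 (E), …
Lowest 2: D, C.
Total cost = 24,000 + 24,500 = $48,500.

Total cost: $48,500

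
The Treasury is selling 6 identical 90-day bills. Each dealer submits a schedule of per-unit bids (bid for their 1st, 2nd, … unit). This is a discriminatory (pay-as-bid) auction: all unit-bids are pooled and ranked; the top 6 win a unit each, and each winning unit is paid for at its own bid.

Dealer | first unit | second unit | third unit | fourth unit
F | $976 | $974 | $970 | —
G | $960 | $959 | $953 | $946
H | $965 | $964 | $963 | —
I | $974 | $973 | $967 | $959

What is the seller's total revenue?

Merging the schedules and taking the best 6: 976 (F-1), 974 (F-2), 974 (I-1), 973 (I-2), 970 (F-3), 967 (I-3)
Next rejected bid: $965 (not a price — pay-as-bid).
Each winning unit pays its own bid.
Revenue = 976 + 974 + 974 + 973 + 970 + 967 = $5,834.

Total revenue: $5,834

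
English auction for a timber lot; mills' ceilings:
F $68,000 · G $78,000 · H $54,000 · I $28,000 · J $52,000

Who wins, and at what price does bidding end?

Limits in order: 78,000 (G) > 68,000 (F) > 54,000 (H) > 52,000 (J) > 28,000 (I)
F is the last rival to drop out, at $68,000; G remains and wins at that price.

G wins at $68,000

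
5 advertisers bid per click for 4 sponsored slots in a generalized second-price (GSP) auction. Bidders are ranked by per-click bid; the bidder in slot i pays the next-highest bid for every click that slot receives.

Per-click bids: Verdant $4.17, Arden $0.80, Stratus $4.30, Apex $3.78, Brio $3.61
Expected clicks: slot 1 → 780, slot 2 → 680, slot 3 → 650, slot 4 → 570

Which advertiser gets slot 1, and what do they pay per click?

Ranked by bid: $4.30 (Stratus) > $4.17 (Verdant) > $3.78 (Apex) > $3.61 (Brio) > $0.80 (Arden)
Slot 1 goes to the first-ranked bidder, Stratus, who pays the next bid down: $4.17/click.

Stratus; $4.17 per click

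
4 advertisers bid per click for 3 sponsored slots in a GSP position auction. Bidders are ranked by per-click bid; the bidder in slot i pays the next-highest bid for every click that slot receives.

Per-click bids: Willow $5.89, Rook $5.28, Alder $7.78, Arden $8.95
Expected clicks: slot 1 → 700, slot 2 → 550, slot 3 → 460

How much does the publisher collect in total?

Ranked by bid: $8.95 (Arden) > $7.78 (Alder) > $5.89 (Willow) > $5.28 (Rook)
Slot 1: Arden pays $7.78 × 700 = $5446.00
Slot 2: Alder pays $5.89 × 550 = $3239.50
Slot 3: Willow pays $5.28 × 460 = $2428.80
Total = $11114.30

Total revenue: $11114.30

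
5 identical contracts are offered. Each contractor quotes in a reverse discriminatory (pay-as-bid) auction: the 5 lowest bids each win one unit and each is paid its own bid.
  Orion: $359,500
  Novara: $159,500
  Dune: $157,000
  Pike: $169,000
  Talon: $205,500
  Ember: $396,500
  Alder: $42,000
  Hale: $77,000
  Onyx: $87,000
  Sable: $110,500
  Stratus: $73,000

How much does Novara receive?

Ordering the bids: 42,000 (Alder), 73,000 (Stratus), 77,000 (Hale), 87,000 (Onyx), 110,500 (Sable), 157,000 (Dune), 159,500 (Novara), …
Winners (5 units): Alder, Stratus, Hale, Onyx, Sable.
Novara does not win → $0.

Novara is paid $0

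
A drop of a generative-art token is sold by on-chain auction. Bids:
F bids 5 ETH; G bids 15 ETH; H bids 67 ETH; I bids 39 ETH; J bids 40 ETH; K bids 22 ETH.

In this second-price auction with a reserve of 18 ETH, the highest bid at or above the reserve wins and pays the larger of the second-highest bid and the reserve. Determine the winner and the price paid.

H pays 40 ETH

Bids in order: 67 (H) > 40 (J) > 39 (I) > 22 (K) > 15 (G) > 5 (F)
H has the top bid at or above the reserve (67 ETH).
max(second-highest 40 ETH, reserve 18 ETH) = 40 ETH; the reserve does not bind.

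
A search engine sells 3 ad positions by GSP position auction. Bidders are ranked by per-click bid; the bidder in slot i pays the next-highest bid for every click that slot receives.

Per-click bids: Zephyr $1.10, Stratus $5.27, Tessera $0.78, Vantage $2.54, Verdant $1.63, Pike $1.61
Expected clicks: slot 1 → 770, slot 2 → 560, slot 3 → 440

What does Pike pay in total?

Pike pays $0.00

Ranked by bid: $5.27 (Stratus) > $2.54 (Vantage) > $1.63 (Verdant) > $1.61 (Pike) > …
Pike ranks below slot 3 → no slot, pays nothing.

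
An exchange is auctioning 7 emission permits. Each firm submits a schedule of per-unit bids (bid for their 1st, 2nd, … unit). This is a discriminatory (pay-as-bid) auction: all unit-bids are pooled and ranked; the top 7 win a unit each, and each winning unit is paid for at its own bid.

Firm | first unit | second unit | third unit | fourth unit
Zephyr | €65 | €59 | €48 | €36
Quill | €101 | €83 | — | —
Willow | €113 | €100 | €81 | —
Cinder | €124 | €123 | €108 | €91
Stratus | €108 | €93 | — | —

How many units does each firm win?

Cinder 3, Quill 1, Stratus 1, Willow 2

All unit-bids, highest first — top 7: 124 (Cinder-1), 123 (Cinder-2), 113 (Willow-1), 108 (Cinder-3), 108 (Stratus-1), 101 (Quill-1), 100 (Willow-2)
Next rejected bid: €93 (not a price — pay-as-bid).
Allocation: Cinder 3, Quill 1, Stratus 1, Willow 2.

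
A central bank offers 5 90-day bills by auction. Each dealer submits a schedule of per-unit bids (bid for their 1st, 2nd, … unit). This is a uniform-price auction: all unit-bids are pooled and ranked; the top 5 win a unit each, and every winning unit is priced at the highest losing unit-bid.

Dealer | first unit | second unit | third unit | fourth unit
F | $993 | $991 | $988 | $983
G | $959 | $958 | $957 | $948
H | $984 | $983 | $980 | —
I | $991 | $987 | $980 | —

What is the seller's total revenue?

Total revenue: $4,920

Merging the schedules and taking the best 5: 993 (F-1), 991 (F-2), 991 (I-1), 988 (F-3), 987 (I-2)
Highest rejected unit-bid = $984.
Allocation: F 3, I 2. Every unit priced at $984.
Revenue = 5 × 984 = $4,920.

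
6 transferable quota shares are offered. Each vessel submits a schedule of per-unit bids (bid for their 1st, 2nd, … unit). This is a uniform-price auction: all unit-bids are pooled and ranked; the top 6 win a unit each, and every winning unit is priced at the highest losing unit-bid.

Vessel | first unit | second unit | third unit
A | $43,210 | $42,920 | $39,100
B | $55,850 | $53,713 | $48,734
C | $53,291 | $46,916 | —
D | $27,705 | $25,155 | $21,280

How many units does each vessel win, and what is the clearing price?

All unit-bids, highest first — top 6: 55,850 (B-1), 53,713 (B-2), 53,291 (C-1), 48,734 (B-3), 46,916 (C-2), 43,210 (A-1)
The (k+1)-th unit-bid is $42,920.
Allocation: A 1, B 3, C 2.

A 1, B 3, C 2; clearing price $42,920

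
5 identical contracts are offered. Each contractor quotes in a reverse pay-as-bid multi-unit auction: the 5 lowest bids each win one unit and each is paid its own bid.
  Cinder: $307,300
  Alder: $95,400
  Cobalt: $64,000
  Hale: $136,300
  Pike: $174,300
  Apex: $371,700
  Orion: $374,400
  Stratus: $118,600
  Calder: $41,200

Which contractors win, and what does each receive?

Sorting: 41,200 (Calder), 64,000 (Cobalt), 95,400 (Alder), 118,600 (Stratus), 136,300 (Hale), 174,300 (Pike), 307,300 (Cinder), …
Lowest 5: Calder, Cobalt, Alder, Stratus, Hale.
Each winner is paid its own bid: Calder $41,200, Cobalt $64,000, Alder $95,400, Stratus $118,600, Hale $136,300.

Calder $41,200, Cobalt $64,000, Alder $95,400, Stratus $118,600, Hale $136,300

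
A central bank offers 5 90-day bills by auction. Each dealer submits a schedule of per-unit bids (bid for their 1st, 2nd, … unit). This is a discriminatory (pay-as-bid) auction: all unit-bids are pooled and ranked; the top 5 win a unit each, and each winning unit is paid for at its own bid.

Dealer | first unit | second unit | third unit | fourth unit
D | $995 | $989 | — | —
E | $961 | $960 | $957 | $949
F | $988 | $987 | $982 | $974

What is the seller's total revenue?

Total revenue: $4,941

Merging the schedules and taking the best 5: 995 (D-1), 989 (D-2), 988 (F-1), 987 (F-2), 982 (F-3)
Next rejected bid: $974 (not a price — pay-as-bid).
Each winning unit pays its own bid.
Revenue = 995 + 989 + 988 + 987 + 982 = $4,941.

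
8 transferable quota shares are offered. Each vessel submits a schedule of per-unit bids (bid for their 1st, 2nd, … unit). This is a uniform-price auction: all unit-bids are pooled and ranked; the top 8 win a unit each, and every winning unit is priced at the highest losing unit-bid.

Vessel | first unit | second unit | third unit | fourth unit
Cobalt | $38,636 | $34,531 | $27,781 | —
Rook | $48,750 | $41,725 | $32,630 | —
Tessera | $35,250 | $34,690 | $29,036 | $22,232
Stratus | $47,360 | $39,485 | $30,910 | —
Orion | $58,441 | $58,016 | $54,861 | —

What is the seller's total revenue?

Pooled unit-bids ranked (top 8): 58,441 (Orion-1), 58,016 (Orion-2), 54,861 (Orion-3), 48,750 (Rook-1), 47,360 (Stratus-1), 41,725 (Rook-2), 39,485 (Stratus-2), 38,636 (Cobalt-1)
Highest rejected unit-bid = $35,250.
Allocation: Cobalt 1, Orion 3, Rook 2, Stratus 2. Every unit priced at $35,250.
Revenue = 8 × 35,250 = $282,000.

Total revenue: $282,000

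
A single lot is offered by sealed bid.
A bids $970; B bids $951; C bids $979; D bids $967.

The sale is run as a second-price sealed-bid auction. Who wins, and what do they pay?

Sorting bids: 979 (C) > 970 (A) > 967 (D) > 951 (B)
C wins with the highest bid; price is set by the runner-up at $970.

C pays $970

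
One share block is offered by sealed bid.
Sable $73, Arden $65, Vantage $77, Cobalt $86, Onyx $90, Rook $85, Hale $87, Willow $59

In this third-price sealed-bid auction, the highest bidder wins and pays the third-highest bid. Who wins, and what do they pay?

Onyx pays $86

Sorting bids: 90 (Onyx) > 87 (Hale) > 86 (Cobalt) > 85 (Rook) > 77 (Vantage) > 73 (Sable) > …
Onyx is highest; pays the third-highest bid, $86.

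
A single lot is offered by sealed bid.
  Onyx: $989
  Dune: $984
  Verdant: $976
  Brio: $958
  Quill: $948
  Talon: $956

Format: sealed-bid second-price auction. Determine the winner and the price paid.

Sealed-bid second-price auction: the highest bidder wins and pays the second-highest bid.
Bids in order: 989 (Onyx) > 984 (Dune) > 976 (Verdant) > 958 (Brio) > 956 (Talon) > 948 (Quill)
Second-price: Onyx pays Dune's bid of $984.

Onyx pays $984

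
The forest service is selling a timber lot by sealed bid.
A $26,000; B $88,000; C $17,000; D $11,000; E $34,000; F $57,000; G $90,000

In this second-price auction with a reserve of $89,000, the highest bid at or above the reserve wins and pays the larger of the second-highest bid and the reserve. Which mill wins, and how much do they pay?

Rule: the highest bid at or above the reserve wins and pays the larger of the second-highest bid and the reserve.
Bids in order: 90,000 (G) > 88,000 (B) > 57,000 (F) > 34,000 (E) > 26,000 (A) > 17,000 (C) > …
Highest eligible bid: G at $90,000.
Second-highest bid $88,000 is below the reserve $89,000, so the reserve binds → payment $89,000.

G pays $89,000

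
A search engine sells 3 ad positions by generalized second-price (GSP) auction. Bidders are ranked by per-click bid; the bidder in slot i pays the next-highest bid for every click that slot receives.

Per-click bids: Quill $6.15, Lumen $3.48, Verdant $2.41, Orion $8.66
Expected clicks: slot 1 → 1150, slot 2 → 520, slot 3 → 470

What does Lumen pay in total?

Lumen pays $1132.70

Per-click bids in order: $8.66 (Orion) > $6.15 (Quill) > $3.48 (Lumen) > $2.41 (Verdant)
Lumen holds slot 3 → pays next bid $2.41 × 470 clicks = $1132.70.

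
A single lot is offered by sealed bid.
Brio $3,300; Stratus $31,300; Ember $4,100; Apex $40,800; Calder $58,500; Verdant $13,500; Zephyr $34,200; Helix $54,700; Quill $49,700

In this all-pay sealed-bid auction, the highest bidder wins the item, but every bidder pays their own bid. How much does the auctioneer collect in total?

All-pay sealed-bid auction: the highest bidder wins the item, but every bidder pays their own bid.
Sorting bids: 58,500 (Calder) > 54,700 (Helix) > 49,700 (Quill) > 40,800 (Apex) > 34,200 (Zephyr) > 31,300 (Stratus) > …
Calder wins with the top bid; all bids are sunk regardless.
Every bidder forfeits their bid regardless of winning.
Revenue = 3,300 + 31,300 + 4,100 + 40,800 + 58,500 + 13,500 + 34,200 + 54,700 + 49,700 = $290,100.

Total revenue: $290,100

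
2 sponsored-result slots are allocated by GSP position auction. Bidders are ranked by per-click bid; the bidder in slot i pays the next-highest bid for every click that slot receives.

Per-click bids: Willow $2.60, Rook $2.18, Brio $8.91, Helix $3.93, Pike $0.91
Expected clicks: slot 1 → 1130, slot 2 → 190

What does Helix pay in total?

Ranked by bid: $8.91 (Brio) > $3.93 (Helix) > $2.60 (Willow) > …
Helix holds slot 2 → pays next bid $2.60 × 190 clicks = $494.00.

Helix pays $494.00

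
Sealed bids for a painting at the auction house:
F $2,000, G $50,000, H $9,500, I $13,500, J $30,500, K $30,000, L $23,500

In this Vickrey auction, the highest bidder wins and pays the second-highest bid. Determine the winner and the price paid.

G pays $30,500

Rule: the highest bidder wins and pays the second-highest bid.
Sorting bids: 50,000 (G) > 30,500 (J) > 30,000 (K) > 23,500 (L) > 13,500 (I) > 9,500 (H) > …
G wins with the highest bid; price is set by the runner-up at $30,500.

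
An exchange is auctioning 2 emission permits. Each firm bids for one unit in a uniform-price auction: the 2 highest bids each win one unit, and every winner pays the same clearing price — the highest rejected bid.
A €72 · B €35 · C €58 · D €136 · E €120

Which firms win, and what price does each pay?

D, E; each pays €72

Ordering the bids: 136 (D), 120 (E), 72 (A), 58 (C), …
Winners (2 units): D, E.
Clearing price = highest rejected bid = €72.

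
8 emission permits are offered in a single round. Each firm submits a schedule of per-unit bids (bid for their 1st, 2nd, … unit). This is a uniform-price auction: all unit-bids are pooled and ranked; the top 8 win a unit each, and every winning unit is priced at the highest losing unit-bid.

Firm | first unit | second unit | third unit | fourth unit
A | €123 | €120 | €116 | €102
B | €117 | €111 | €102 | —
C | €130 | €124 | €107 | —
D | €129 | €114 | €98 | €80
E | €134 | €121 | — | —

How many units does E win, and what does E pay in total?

Pooled unit-bids ranked (top 8): 134 (E-1), 130 (C-1), 129 (D-1), 124 (C-2), 123 (A-1), 121 (E-2), 120 (A-2), 117 (B-1)
Highest rejected unit-bid = €116.
E wins 2 unit(s) at €116 each.

E: 2 units, pays €232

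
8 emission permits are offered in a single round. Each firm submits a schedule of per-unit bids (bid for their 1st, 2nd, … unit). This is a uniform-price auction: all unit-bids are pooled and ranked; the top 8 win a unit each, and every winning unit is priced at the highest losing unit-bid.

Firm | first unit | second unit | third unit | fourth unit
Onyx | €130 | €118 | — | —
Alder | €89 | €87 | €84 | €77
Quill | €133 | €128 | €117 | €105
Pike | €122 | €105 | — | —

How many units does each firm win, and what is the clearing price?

Onyx 2, Pike 2, Quill 4; clearing price €89

Pooled unit-bids ranked (top 8): 133 (Quill-1), 130 (Onyx-1), 128 (Quill-2), 122 (Pike-1), 118 (Onyx-2), 117 (Quill-3), 105 (Quill-4), 105 (Pike-2)
First bid not allocated: €89.
Allocation: Onyx 2, Pike 2, Quill 4.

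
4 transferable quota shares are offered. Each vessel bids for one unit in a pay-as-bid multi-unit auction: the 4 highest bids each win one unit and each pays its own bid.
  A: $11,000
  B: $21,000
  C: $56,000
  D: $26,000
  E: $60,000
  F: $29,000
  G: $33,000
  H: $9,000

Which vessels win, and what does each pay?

Sorting: 60,000 (E), 56,000 (C), 33,000 (G), 29,000 (F), 26,000 (D), 21,000 (B), …
The 4 highest are E, C, G, F.
Each winner pays its own bid: E $60,000, C $56,000, G $33,000, F $29,000.

E $60,000, C $56,000, G $33,000, F $29,000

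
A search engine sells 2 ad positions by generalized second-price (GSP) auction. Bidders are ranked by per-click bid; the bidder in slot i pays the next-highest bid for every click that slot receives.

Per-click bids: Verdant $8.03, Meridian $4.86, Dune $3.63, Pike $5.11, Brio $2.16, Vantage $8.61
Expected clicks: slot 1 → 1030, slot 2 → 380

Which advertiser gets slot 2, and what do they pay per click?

Sorting advertisers: $8.61 (Vantage) > $8.03 (Verdant) > $5.11 (Pike) > …
Slot 2 goes to the second-ranked bidder, Verdant, who pays the next bid down: $5.11/click.

Verdant; $5.11 per click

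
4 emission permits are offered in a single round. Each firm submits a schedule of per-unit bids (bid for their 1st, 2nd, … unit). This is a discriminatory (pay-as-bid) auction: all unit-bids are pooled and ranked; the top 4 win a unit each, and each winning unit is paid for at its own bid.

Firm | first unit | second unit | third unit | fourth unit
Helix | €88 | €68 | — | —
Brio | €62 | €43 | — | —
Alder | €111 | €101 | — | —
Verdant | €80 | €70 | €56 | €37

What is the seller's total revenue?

Total revenue: €380

Pooled unit-bids ranked (top 4): 111 (Alder-1), 101 (Alder-2), 88 (Helix-1), 80 (Verdant-1)
Next rejected bid: €70 (not a price — pay-as-bid).
Each winning unit pays its own bid.
Revenue = 111 + 101 + 88 + 80 = €380.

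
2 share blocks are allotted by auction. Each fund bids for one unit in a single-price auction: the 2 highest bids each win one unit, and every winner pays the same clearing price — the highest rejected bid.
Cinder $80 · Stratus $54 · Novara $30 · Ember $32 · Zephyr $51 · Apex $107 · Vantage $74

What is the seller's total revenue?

Bids ranked high→low: 107 (Apex), 80 (Cinder), 74 (Vantage), 54 (Stratus), …
Winners (2 units): Apex, Cinder.
Clearing price = highest rejected bid = $74.
Total revenue = 2 × $74 = $148.

Total revenue: $148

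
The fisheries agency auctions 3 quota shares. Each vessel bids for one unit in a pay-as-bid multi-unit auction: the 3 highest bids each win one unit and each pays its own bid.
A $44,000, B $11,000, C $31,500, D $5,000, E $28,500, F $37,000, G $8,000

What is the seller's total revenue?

Sorting: 44,000 (A), 37,000 (F), 31,500 (C), 28,500 (E), 11,000 (B), …
The 3 highest are A, F, C.
Total revenue = 44,000 + 37,000 + 31,500 = $112,500.

Total revenue: $112,500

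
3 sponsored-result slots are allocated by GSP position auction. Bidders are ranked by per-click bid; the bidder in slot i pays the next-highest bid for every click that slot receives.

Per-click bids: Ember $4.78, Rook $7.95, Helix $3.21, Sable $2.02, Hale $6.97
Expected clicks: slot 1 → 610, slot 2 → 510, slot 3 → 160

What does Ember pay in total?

Per-click bids in order: $7.95 (Rook) > $6.97 (Hale) > $4.78 (Ember) > $3.21 (Helix) > …
Ember holds slot 3 → pays next bid $3.21 × 160 clicks = $513.60.

Ember pays $513.60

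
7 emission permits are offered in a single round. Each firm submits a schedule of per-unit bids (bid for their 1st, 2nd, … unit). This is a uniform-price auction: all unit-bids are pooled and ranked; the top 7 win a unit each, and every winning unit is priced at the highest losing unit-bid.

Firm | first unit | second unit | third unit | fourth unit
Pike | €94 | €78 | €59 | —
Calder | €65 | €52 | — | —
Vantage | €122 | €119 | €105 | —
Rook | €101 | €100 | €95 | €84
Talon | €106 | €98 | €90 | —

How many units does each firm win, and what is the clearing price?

Rook 2, Talon 2, Vantage 3; clearing price €95

Pooled unit-bids ranked (top 7): 122 (Vantage-1), 119 (Vantage-2), 106 (Talon-1), 105 (Vantage-3), 101 (Rook-1), 100 (Rook-2), 98 (Talon-2)
Highest rejected unit-bid = €95.
Allocation: Rook 2, Talon 2, Vantage 3.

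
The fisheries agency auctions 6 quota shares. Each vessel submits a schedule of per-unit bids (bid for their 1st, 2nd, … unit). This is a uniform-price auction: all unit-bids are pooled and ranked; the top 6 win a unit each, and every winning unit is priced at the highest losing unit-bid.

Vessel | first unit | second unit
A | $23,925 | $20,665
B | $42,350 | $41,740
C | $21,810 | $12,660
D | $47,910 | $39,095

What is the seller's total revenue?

Total revenue: $123,990

All unit-bids, highest first — top 6: 47,910 (D-1), 42,350 (B-1), 41,740 (B-2), 39,095 (D-2), 23,925 (A-1), 21,810 (C-1)
The (k+1)-th unit-bid is $20,665.
Allocation: A 1, B 2, C 1, D 2. Every unit priced at $20,665.
Revenue = 6 × 20,665 = $123,990.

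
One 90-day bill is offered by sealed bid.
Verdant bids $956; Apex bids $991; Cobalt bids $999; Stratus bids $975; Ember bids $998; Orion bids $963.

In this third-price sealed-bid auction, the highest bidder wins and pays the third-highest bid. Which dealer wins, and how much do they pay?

Rule: the highest bidder wins and pays the third-highest bid.
Bids ranked: 999 (Cobalt) > 998 (Ember) > 991 (Apex) > 975 (Stratus) > 963 (Orion) > 956 (Verdant)
Cobalt wins; payment is bid #3 in the ranking = $991.

Cobalt pays $991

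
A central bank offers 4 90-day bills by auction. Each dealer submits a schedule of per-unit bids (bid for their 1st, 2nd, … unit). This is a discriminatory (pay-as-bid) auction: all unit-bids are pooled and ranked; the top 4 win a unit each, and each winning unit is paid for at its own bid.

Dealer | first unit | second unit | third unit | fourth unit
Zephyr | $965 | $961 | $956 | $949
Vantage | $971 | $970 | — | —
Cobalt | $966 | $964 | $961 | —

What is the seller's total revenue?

Total revenue: $3,872

Pooled unit-bids ranked (top 4): 971 (Vantage-1), 970 (Vantage-2), 966 (Cobalt-1), 965 (Zephyr-1)
Next rejected bid: $964 (not a price — pay-as-bid).
Each winning unit pays its own bid.
Revenue = 971 + 970 + 966 + 965 = $3,872.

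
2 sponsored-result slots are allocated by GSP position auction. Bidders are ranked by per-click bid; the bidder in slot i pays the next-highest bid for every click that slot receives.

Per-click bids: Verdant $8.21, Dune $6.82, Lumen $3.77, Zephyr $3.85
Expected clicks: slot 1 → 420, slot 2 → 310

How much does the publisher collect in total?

Total revenue: $4057.90

Sorting advertisers: $8.21 (Verdant) > $6.82 (Dune) > $3.85 (Zephyr) > …
Slot 1: Verdant pays $6.82 × 420 = $2864.40
Slot 2: Dune pays $3.85 × 310 = $1193.50
Total = $4057.90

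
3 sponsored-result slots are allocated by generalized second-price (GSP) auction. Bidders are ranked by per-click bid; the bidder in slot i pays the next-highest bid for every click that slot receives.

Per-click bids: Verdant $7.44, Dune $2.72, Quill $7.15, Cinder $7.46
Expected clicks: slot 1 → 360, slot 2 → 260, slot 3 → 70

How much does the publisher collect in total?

Total revenue: $4727.80

Per-click bids in order: $7.46 (Cinder) > $7.44 (Verdant) > $7.15 (Quill) > $2.72 (Dune)
Slot 1: Cinder pays $7.44 × 360 = $2678.40
Slot 2: Verdant pays $7.15 × 260 = $1859.00
Slot 3: Quill pays $2.72 × 70 = $190.40
Total = $4727.80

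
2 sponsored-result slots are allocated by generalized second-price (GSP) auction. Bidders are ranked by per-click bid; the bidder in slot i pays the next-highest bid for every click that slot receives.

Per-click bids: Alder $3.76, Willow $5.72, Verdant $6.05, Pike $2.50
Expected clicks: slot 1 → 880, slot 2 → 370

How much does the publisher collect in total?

Total revenue: $6424.80

Per-click bids in order: $6.05 (Verdant) > $5.72 (Willow) > $3.76 (Alder) > …
Slot 1: Verdant pays $5.72 × 880 = $5033.60
Slot 2: Willow pays $3.76 × 370 = $1391.20
Total = $6424.80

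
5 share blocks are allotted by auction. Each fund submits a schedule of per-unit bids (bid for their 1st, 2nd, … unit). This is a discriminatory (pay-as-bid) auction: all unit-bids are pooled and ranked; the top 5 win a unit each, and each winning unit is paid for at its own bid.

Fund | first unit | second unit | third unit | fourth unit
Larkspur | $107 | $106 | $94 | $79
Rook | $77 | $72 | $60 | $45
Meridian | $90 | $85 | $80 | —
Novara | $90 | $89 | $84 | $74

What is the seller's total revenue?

Pooled unit-bids ranked (top 5): 107 (Larkspur-1), 106 (Larkspur-2), 94 (Larkspur-3), 90 (Meridian-1), 90 (Novara-1)
Next rejected bid: $89 (not a price — pay-as-bid).
Each winning unit pays its own bid.
Revenue = 107 + 106 + 94 + 90 + 90 = $487.

Total revenue: $487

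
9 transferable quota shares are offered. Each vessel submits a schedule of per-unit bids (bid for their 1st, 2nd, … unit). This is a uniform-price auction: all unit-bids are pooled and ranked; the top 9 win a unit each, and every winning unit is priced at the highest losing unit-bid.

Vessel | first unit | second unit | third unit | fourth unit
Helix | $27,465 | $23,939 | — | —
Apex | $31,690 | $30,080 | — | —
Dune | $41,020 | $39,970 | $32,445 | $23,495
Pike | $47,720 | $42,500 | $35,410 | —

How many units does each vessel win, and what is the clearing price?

Apex 2, Dune 3, Helix 1, Pike 3; clearing price $23,939

Merging the schedules and taking the best 9: 47,720 (Pike-1), 42,500 (Pike-2), 41,020 (Dune-1), 39,970 (Dune-2), 35,410 (Pike-3), 32,445 (Dune-3), 31,690 (Apex-1), 30,080 (Apex-2), 27,465 (Helix-1)
Highest rejected unit-bid = $23,939.
Allocation: Apex 2, Dune 3, Helix 1, Pike 3.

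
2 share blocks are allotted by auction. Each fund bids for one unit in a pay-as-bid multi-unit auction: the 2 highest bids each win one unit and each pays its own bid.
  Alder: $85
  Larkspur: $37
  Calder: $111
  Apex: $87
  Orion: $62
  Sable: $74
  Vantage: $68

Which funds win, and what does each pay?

Ordering the bids: 111 (Calder), 87 (Apex), 85 (Alder), 74 (Sable), …
Winners (2 units): Calder, Apex.
Each winner pays its own bid: Calder $111, Apex $87.

Calder $111, Apex $87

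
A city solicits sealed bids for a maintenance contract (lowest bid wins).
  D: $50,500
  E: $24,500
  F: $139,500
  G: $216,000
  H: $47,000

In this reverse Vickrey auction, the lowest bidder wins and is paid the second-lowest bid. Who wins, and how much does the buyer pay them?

Sorting bids: 24,500 (E) < 47,000 (H) < 50,500 (D) < 139,500 (F) < 216,000 (G)
E is lowest; is paid the second-lowest bid, $47,000.

E is paid $47,000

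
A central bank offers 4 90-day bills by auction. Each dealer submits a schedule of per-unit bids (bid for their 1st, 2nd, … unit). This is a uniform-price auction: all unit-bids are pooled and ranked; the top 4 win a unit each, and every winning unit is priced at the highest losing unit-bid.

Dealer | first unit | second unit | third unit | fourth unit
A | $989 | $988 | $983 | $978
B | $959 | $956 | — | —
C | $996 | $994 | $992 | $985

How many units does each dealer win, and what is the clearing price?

Merging the schedules and taking the best 4: 996 (C-1), 994 (C-2), 992 (C-3), 989 (A-1)
First bid not allocated: $988.
Allocation: A 1, C 3.

A 1, C 3; clearing price $988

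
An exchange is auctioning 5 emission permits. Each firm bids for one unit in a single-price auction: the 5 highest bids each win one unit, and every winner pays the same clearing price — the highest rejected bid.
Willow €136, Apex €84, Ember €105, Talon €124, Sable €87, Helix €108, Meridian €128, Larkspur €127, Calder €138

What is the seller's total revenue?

Sorting: 138 (Calder), 136 (Willow), 128 (Meridian), 127 (Larkspur), 124 (Talon), 108 (Helix), 105 (Ember), …
Winners (5 units): Calder, Willow, Meridian, Larkspur, Talon.
Highest unsuccessful bid: €108 → clearing price.
Total revenue = 5 × €108 = €540.

Total revenue: €540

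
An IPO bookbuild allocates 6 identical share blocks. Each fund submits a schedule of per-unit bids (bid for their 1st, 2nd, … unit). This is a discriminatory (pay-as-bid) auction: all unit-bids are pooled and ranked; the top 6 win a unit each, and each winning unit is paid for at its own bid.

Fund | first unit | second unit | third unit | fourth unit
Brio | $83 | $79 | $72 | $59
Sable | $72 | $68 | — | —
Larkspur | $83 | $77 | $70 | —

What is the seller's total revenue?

All unit-bids, highest first — top 6: 83 (Brio-1), 83 (Larkspur-1), 79 (Brio-2), 77 (Larkspur-2), 72 (Brio-3), 72 (Sable-1)
Next rejected bid: $70 (not a price — pay-as-bid).
Each winning unit pays its own bid.
Revenue = 83 + 83 + 79 + 77 + 72 + 72 = $466.

Total revenue: $466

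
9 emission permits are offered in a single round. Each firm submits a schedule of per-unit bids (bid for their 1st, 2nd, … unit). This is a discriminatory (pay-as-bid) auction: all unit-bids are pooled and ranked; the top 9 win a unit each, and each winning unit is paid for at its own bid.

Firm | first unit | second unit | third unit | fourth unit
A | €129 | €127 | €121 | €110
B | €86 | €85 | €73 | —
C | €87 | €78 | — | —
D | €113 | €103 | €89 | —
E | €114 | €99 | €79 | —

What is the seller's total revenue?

Total revenue: €1,005

Pooled unit-bids ranked (top 9): 129 (A-1), 127 (A-2), 121 (A-3), 114 (E-1), 113 (D-1), 110 (A-4), 103 (D-2), 99 (E-2), 89 (D-3)
Next rejected bid: €87 (not a price — pay-as-bid).
Each winning unit pays its own bid.
Revenue = 129 + 127 + 121 + 114 + 113 + 110 + 103 + 99 + 89 = €1,005.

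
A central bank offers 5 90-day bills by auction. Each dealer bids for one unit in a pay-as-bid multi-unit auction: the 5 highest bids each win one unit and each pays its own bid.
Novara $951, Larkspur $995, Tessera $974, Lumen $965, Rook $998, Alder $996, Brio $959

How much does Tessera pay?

Tessera pays $974

Bids ranked high→low: 998 (Rook), 996 (Alder), 995 (Larkspur), 974 (Tessera), 965 (Lumen), 959 (Brio), 951 (Novara)
Top 5: Rook, Alder, Larkspur, Tessera, Lumen.
Tessera wins → own bid $974.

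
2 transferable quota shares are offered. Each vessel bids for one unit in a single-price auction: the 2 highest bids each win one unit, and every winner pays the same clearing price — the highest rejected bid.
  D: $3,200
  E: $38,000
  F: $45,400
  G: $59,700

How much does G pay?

Ordering the bids: 59,700 (G), 45,400 (F), 38,000 (E), 3,200 (D)
Winners (2 units): G, F.
Highest unsuccessful bid: $38,000 → clearing price.
G wins → pays $38,000.

G pays $38,000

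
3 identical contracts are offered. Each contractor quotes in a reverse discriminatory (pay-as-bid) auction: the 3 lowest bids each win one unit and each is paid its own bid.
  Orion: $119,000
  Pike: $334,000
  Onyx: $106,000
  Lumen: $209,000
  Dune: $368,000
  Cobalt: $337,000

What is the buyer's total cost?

Total cost: $434,000

Ordering the bids: 106,000 (Onyx), 119,000 (Orion), 209,000 (Lumen), 334,000 (Pike), 337,000 (Cobalt), …
Lowest 3: Onyx, Orion, Lumen.
Total cost = 106,000 + 119,000 + 209,000 = $434,000.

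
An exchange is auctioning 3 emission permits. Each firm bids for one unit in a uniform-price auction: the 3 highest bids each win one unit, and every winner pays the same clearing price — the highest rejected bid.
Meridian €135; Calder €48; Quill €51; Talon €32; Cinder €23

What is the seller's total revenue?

Bids ranked high→low: 135 (Meridian), 51 (Quill), 48 (Calder), 32 (Talon), 23 (Cinder)
Winners (3 units): Meridian, Quill, Calder.
Clearing price = highest rejected bid = €32.
Total revenue = 3 × €32 = €96.

Total revenue: €96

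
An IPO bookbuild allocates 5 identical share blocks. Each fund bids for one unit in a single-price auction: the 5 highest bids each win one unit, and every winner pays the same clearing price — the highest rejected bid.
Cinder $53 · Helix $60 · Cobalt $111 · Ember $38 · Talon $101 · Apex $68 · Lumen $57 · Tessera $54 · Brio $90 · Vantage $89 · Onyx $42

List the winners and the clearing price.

Sorting: 111 (Cobalt), 101 (Talon), 90 (Brio), 89 (Vantage), 68 (Apex), 60 (Helix), 57 (Lumen), …
Top 5: Cobalt, Talon, Brio, Vantage, Apex.
Highest unsuccessful bid: $60 → clearing price.

Cobalt, Talon, Brio, Vantage, Apex; each pays $60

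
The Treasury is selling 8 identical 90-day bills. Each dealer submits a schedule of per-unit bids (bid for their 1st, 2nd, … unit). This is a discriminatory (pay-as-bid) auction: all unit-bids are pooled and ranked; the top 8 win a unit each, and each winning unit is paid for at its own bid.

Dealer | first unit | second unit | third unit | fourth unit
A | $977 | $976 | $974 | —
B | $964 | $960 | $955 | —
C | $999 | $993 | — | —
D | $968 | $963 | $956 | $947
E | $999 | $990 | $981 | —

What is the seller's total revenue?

All unit-bids, highest first — top 8: 999 (C-1), 999 (E-1), 993 (C-2), 990 (E-2), 981 (E-3), 977 (A-1), 976 (A-2), 974 (A-3)
Next rejected bid: $968 (not a price — pay-as-bid).
Each winning unit pays its own bid.
Revenue = 999 + 999 + 993 + 990 + 981 + 977 + 976 + 974 = $7,889.

Total revenue: $7,889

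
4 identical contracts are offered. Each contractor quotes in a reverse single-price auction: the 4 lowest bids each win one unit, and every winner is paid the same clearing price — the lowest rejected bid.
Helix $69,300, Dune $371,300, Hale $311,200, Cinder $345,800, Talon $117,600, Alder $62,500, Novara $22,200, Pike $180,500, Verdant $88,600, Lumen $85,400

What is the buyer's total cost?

Bids ranked low→high: 22,200 (Novara), 62,500 (Alder), 69,300 (Helix), 85,400 (Lumen), 88,600 (Verdant), 117,600 (Talon), …
The 4 lowest are Novara, Alder, Helix, Lumen.
First losing bid is Verdant's $88,600, which sets the uniform price.
Total cost = 4 × $88,600 = $354,400.

Total cost: $354,400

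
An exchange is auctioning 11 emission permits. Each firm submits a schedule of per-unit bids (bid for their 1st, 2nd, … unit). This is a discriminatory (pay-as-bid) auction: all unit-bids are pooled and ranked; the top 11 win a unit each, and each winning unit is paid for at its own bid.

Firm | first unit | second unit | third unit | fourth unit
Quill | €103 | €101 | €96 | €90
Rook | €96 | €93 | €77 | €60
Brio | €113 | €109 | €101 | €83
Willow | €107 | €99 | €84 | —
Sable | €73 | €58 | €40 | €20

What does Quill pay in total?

Quill pays €390

Merging the schedules and taking the best 11: 113 (Brio-1), 109 (Brio-2), 107 (Willow-1), 103 (Quill-1), 101 (Quill-2), 101 (Brio-3), 99 (Willow-2), 96 (Quill-3), 96 (Rook-1), 93 (Rook-2), 90 (Quill-4)
Next rejected bid: €84 (not a price — pay-as-bid).
Quill's winning unit-bids: 103 + 101 + 96 + 90 = €390.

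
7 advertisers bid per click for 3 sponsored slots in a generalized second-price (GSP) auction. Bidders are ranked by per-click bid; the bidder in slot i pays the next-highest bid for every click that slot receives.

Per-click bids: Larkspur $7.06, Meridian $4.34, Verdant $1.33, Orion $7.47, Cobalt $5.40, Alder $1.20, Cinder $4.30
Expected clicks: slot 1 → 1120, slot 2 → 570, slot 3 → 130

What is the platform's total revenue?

Sorting advertisers: $7.47 (Orion) > $7.06 (Larkspur) > $5.40 (Cobalt) > $4.34 (Meridian) > …
Slot 1: Orion pays $7.06 × 1120 = $7907.20
Slot 2: Larkspur pays $5.40 × 570 = $3078.00
Slot 3: Cobalt pays $4.34 × 130 = $564.20
Total = $11549.40

Total revenue: $11549.40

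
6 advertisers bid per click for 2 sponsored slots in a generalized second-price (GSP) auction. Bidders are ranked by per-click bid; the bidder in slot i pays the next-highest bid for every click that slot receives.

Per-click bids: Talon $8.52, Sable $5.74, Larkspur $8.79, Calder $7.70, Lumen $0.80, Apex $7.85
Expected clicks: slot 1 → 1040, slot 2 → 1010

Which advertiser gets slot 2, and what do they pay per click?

Ranked by bid: $8.79 (Larkspur) > $8.52 (Talon) > $7.85 (Apex) > …
Slot 2 goes to the second-ranked bidder, Talon, who pays the next bid down: $7.85/click.

Talon; $7.85 per click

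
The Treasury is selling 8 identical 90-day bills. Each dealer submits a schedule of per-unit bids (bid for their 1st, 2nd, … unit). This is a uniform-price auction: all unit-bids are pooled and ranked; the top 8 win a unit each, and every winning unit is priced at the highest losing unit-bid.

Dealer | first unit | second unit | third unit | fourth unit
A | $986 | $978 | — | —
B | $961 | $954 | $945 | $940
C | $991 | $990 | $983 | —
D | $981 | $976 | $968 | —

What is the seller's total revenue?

All unit-bids, highest first — top 8: 991 (C-1), 990 (C-2), 986 (A-1), 983 (C-3), 981 (D-1), 978 (A-2), 976 (D-2), 968 (D-3)
First bid not allocated: $961.
Allocation: A 2, C 3, D 3. Every unit priced at $961.
Revenue = 8 × 961 = $7,688.

Total revenue: $7,688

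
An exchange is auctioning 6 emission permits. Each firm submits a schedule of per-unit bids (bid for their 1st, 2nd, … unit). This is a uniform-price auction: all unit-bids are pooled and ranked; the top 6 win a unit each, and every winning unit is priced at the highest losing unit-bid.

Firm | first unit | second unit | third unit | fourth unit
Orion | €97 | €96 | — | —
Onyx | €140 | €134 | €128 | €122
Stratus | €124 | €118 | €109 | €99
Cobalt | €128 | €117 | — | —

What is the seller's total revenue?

Merging the schedules and taking the best 6: 140 (Onyx-1), 134 (Onyx-2), 128 (Onyx-3), 128 (Cobalt-1), 124 (Stratus-1), 122 (Onyx-4)
Highest rejected unit-bid = €118.
Allocation: Cobalt 1, Onyx 4, Stratus 1. Every unit priced at €118.
Revenue = 6 × 118 = €708.

Total revenue: €708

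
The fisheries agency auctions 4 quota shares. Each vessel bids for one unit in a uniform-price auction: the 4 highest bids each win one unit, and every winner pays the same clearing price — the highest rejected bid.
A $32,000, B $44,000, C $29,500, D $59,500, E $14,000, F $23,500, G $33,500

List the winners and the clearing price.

Sorting: 59,500 (D), 44,000 (B), 33,500 (G), 32,000 (A), 29,500 (C), 23,500 (F), …
Top 4: D, B, G, A.
Clearing price = highest rejected bid = $29,500.

D, B, G, A; each pays $29,500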